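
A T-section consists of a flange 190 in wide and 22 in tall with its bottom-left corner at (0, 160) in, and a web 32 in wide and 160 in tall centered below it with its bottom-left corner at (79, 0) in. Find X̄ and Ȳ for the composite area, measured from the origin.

web: A = 32 × 160 = 5120.00, centroid at (95.00, 80.00).
flange: A = 190 × 22 = 4180.00, centroid at (95.00, 171.00).
ΣA = 9300.00 in², ΣAX̄ = 883500.00 in³, ΣAȲ = 1124380.00 in³.
X̄ = 883500.00/9300.00 = 95.00 in; Ȳ = 1124380.00/9300.00 = 120.90 in.

X̄ = 95.00 in, Ȳ = 120.90 in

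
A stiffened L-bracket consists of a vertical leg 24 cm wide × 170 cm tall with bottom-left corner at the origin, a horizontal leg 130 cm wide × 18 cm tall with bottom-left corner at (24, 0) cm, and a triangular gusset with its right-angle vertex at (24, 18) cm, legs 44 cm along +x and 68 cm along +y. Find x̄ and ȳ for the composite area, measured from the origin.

vertical leg: A = 24 × 170 = 4080.00, centroid at (12.00, 85.00).
horizontal leg: A = 130 × 18 = 2340.00, centroid at (89.00, 9.00).
gusset: A = ½·44·68 = 1496.00, centroid at (38.67, 40.67).
ΣA = 7916.00 cm²
ΣAx̄ = (4080.00)(12.00) + (2340.00)(89.00) + (1496.00)(38.67) = 315065.33 cm³
ΣAȳ = (4080.00)(85.00) + (2340.00)(9.00) + (1496.00)(40.67) = 428697.33 cm³
x̄ = 315065.33 / 7916.00 = 39.80 cm
ȳ = 428697.33 / 7916.00 = 54.16 cm

x̄ = 39.80 cm, ȳ = 54.16 cm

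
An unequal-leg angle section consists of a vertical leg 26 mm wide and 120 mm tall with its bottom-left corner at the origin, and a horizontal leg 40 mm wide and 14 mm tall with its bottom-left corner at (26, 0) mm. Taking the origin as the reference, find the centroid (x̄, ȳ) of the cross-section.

x̄ = 18.02 mm, ȳ = 51.93 mm

Part | A | x̄ᵢ | ȳᵢ | A·x̄ᵢ | A·ȳᵢ
vertical leg | 3120.00 | 13.00 | 60.00 | 40560.00 | 187200.00
horizontal leg | 560.00 | 46.00 | 7.00 | 25760.00 | 3920.00
Σ | 3680.00 |  |  | 66320.00 | 191120.00
x̄ = 66320.00 / 3680.00 = 18.02 mm
ȳ = 191120.00 / 3680.00 = 51.93 mm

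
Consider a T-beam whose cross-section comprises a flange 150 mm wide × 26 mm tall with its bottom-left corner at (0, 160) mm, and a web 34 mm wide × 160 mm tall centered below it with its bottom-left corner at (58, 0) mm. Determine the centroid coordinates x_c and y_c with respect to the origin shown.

web: A = 34 × 160 = 5440.00, centroid at (75.00, 80.00).
flange: A = 150 × 26 = 3900.00, centroid at (75.00, 173.00).
ΣA = 9340.00 mm²
ΣAx_c = (5440.00)(75.00) + (3900.00)(75.00) = 700500.00 mm³
ΣAy_c = (5440.00)(80.00) + (3900.00)(173.00) = 1109900.00 mm³
x_c = 700500.00 / 9340.00 = 75.00 mm
y_c = 1109900.00 / 9340.00 = 118.83 mm

x_c = 75.00 mm, y_c = 118.83 mm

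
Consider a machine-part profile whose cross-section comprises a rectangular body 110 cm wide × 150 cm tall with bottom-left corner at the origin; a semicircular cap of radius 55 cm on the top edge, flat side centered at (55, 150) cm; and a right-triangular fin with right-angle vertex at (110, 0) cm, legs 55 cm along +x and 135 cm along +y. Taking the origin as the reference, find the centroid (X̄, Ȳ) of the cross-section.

X̄ = 65.91 cm, Ȳ = 89.26 cm

rectangular body: A = 110 × 150 = 16500.00, centroid at (55.00, 75.00).
semicircular top: A = ½π·55² = 4751.66, centroid at (55.00, 173.34).
triangular fin: A = ½·55·135 = 3712.50, centroid at (128.33, 45.00).
ΣA = 24964.16 cm², ΣAX̄ = 1645278.74 cm³, ΣAȲ = 2228228.00 cm³.
X̄ = 1645278.74/24964.16 = 65.91 cm; Ȳ = 2228228.00/24964.16 = 89.26 cm.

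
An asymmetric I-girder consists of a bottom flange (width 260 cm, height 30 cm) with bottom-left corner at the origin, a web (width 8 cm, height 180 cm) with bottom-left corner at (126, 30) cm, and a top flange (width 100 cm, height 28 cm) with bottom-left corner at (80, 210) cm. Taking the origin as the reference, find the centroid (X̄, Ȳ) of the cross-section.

X̄ = 130.00 cm, Ȳ = 76.16 cm

bottom flange: A = 260 × 30 = 7800.00, centroid at (130.00, 15.00).
web: A = 8 × 180 = 1440.00, centroid at (130.00, 120.00).
top flange: A = 100 × 28 = 2800.00, centroid at (130.00, 224.00).
ΣA = 12040.00 cm², ΣAX̄ = 1565200.00 cm³, ΣAȲ = 917000.00 cm³.
X̄ = 1565200.00/12040.00 = 130.00 cm; Ȳ = 917000.00/12040.00 = 76.16 cm.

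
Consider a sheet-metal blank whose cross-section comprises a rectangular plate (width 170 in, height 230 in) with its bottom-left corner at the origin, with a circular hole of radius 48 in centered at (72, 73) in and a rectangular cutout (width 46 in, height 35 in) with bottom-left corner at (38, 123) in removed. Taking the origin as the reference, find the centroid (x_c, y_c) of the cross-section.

Part | A | x̄ᵢ | ȳᵢ | A·x̄ᵢ | A·ȳᵢ
plate | 39100.00 | 85.00 | 115.00 | 3323500.00 | 4496500.00
hole 1 | -7238.23 | 72.00 | 73.00 | -521152.52 | -528390.75
hole 2 | -1610.00 | 61.00 | 140.50 | -98210.00 | -226205.00
Σ | 30251.77 |  |  | 2704137.48 | 3741904.25
x_c = 2704137.48 / 30251.77 = 89.39 in
y_c = 3741904.25 / 30251.77 = 123.69 in

x_c = 89.39 in, y_c = 123.69 in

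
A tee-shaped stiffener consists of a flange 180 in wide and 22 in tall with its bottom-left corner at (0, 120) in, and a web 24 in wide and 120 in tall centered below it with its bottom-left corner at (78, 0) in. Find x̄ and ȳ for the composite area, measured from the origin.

web: A = 24 × 120 = 2880.00, centroid at (90.00, 60.00).
flange: A = 180 × 22 = 3960.00, centroid at (90.00, 131.00).
ΣA = 6840.00 in²
ΣAx̄ = (2880.00)(90.00) + (3960.00)(90.00) = 615600.00 in³
ΣAȳ = (2880.00)(60.00) + (3960.00)(131.00) = 691560.00 in³
x̄ = 615600.00 / 6840.00 = 90.00 in
ȳ = 691560.00 / 6840.00 = 101.11 in

x̄ = 90.00 in, ȳ = 101.11 in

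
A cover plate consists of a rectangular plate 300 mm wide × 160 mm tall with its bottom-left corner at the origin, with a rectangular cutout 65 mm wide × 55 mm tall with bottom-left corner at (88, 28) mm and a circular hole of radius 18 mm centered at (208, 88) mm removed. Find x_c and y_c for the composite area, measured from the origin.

Part | A | x̄ᵢ | ȳᵢ | A·x̄ᵢ | A·ȳᵢ
plate | 48000.00 | 150.00 | 80.00 | 7200000.00 | 3840000.00
hole 1 | -3575.00 | 120.50 | 55.50 | -430787.50 | -198412.50
hole 2 | -1017.88 | 208.00 | 88.00 | -211718.21 | -89573.09
Σ | 43407.12 |  |  | 6557494.29 | 3552014.41
x_c = 6557494.29 / 43407.12 = 151.07 mm
y_c = 3552014.41 / 43407.12 = 81.83 mm

x_c = 151.07 mm, y_c = 81.83 mm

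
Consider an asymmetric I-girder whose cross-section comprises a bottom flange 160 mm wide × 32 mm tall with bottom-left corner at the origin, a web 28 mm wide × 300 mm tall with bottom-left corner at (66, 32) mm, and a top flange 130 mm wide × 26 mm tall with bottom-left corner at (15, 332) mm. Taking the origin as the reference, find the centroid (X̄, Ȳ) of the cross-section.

bottom flange: A = 160 × 32 = 5120.00, centroid at (80.00, 16.00).
web: A = 28 × 300 = 8400.00, centroid at (80.00, 182.00).
top flange: A = 130 × 26 = 3380.00, centroid at (80.00, 345.00).
ΣA = 16900.00 mm²
ΣAX̄ = (5120.00)(80.00) + (8400.00)(80.00) + (3380.00)(80.00) = 1352000.00 mm³
ΣAȲ = (5120.00)(16.00) + (8400.00)(182.00) + (3380.00)(345.00) = 2776820.00 mm³
X̄ = 1352000.00 / 16900.00 = 80.00 mm
Ȳ = 2776820.00 / 16900.00 = 164.31 mm

X̄ = 80.00 mm, Ȳ = 164.31 mm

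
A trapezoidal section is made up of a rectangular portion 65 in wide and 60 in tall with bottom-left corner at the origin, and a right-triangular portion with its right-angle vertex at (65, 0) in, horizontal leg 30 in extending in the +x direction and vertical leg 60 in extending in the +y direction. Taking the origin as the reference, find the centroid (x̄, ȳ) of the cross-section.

rectangular portion: A = 65 × 60 = 3900.00, centroid at (32.50, 30.00).
triangular portion: A = ½·30·60 = 900.00, centroid at (75.00, 20.00).
ΣA = 4800.00 in²
ΣAx̄ = (3900.00)(32.50) + (900.00)(75.00) = 194250.00 in³
ΣAȳ = (3900.00)(30.00) + (900.00)(20.00) = 135000.00 in³
x̄ = 194250.00 / 4800.00 = 40.47 in
ȳ = 135000.00 / 4800.00 = 28.12 in

x̄ = 40.47 in, ȳ = 28.12 in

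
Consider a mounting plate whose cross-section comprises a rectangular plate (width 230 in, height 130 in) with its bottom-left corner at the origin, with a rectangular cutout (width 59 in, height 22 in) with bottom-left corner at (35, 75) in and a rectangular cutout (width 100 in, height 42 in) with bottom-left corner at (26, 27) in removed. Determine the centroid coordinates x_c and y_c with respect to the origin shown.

x_c = 124.40 in, y_c = 66.81 in

Part | A | x̄ᵢ | ȳᵢ | A·x̄ᵢ | A·ȳᵢ
plate | 29900.00 | 115.00 | 65.00 | 3438500.00 | 1943500.00
hole 1 | -1298.00 | 64.50 | 86.00 | -83721.00 | -111628.00
hole 2 | -4200.00 | 76.00 | 48.00 | -319200.00 | -201600.00
Σ | 24402.00 |  |  | 3035579.00 | 1630272.00
x_c = 3035579.00 / 24402.00 = 124.40 in
y_c = 1630272.00 / 24402.00 = 66.81 in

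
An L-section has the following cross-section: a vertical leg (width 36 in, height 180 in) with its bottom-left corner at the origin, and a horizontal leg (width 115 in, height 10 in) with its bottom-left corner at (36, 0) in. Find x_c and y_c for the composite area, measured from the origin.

Part | A | x̄ᵢ | ȳᵢ | A·x̄ᵢ | A·ȳᵢ
vertical leg | 6480.00 | 18.00 | 90.00 | 116640.00 | 583200.00
horizontal leg | 1150.00 | 93.50 | 5.00 | 107525.00 | 5750.00
Σ | 7630.00 |  |  | 224165.00 | 588950.00
x_c = 224165.00 / 7630.00 = 29.38 in
y_c = 588950.00 / 7630.00 = 77.19 in

x_c = 29.38 in, y_c = 77.19 in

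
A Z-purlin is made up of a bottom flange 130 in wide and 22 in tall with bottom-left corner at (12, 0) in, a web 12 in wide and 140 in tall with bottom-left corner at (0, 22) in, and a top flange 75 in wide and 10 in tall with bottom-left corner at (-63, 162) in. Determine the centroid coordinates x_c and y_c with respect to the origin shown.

bottom flange: A = 130 × 22 = 2860.00, centroid at (77.00, 11.00).
web: A = 12 × 140 = 1680.00, centroid at (6.00, 92.00).
top flange: A = 75 × 10 = 750.00, centroid at (-25.50, 167.00).
ΣA = 5290.00 in², ΣAx_c = 211175.00 in³, ΣAy_c = 311270.00 in³.
x_c = 211175.00/5290.00 = 39.92 in; y_c = 311270.00/5290.00 = 58.84 in.

x_c = 39.92 in, y_c = 58.84 in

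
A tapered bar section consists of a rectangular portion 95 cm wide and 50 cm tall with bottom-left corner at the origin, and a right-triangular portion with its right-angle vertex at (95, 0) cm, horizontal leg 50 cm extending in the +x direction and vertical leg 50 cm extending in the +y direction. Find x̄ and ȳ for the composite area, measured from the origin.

x̄ = 60.87 cm, ȳ = 23.26 cm

rectangular portion: A = 95 × 50 = 4750.00, centroid at (47.50, 25.00).
triangular portion: A = ½·50·50 = 1250.00, centroid at (111.67, 16.67).
ΣA = 6000.00 cm²
ΣAx̄ = (4750.00)(47.50) + (1250.00)(111.67) = 365208.33 cm³
ΣAȳ = (4750.00)(25.00) + (1250.00)(16.67) = 139583.33 cm³
x̄ = 365208.33 / 6000.00 = 60.87 cm
ȳ = 139583.33 / 6000.00 = 23.26 cm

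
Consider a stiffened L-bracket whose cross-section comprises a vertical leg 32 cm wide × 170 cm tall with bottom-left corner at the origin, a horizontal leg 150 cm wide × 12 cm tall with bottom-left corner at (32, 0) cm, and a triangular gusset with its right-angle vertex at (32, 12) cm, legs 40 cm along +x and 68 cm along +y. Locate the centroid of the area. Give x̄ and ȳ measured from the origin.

x̄ = 39.69 cm, ȳ = 60.51 cm

Part | A | x̄ᵢ | ȳᵢ | A·x̄ᵢ | A·ȳᵢ
vertical leg | 5440.00 | 16.00 | 85.00 | 87040.00 | 462400.00
horizontal leg | 1800.00 | 107.00 | 6.00 | 192600.00 | 10800.00
gusset | 1360.00 | 45.33 | 34.67 | 61653.33 | 47146.67
Σ | 8600.00 |  |  | 341293.33 | 520346.67
x̄ = 341293.33 / 8600.00 = 39.69 cm
ȳ = 520346.67 / 8600.00 = 60.51 cm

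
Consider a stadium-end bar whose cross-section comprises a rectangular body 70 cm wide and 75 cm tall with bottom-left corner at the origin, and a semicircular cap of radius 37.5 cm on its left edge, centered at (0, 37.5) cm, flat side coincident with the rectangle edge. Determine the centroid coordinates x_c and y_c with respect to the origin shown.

rectangular body: A = 70 × 75 = 5250.00, centroid at (35.00, 37.50).
semicircular end: A = ½π·37.5² = 2208.93, centroid at (-15.92, 37.50).
ΣA = 7458.93 cm², ΣAx_c = 148593.75 cm³, ΣAy_c = 279709.96 cm³.
x_c = 148593.75/7458.93 = 19.92 cm; y_c = 279709.96/7458.93 = 37.50 cm.

x_c = 19.92 cm, y_c = 37.50 cm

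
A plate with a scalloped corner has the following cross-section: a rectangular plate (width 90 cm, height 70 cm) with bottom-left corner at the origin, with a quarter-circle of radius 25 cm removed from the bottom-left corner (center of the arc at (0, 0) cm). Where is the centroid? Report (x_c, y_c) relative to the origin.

x_c = 47.91 cm, y_c = 37.06 cm

plate: A = 90 × 70 = 6300.00, centroid at (45.00, 35.00).
removed quarter-circle: A = −¼π·25² = -490.87, centroid at (10.61, 10.61).
ΣA = 5809.13 cm², ΣAx_c = 278291.67 cm³, ΣAy_c = 215291.67 cm³.
x_c = 278291.67/5809.13 = 47.91 cm; y_c = 215291.67/5809.13 = 37.06 cm.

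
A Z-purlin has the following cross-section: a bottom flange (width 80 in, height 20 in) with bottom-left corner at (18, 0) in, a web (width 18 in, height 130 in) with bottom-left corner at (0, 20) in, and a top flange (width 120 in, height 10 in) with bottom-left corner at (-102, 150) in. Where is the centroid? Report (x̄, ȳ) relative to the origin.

bottom flange: A = 80 × 20 = 1600.00, centroid at (58.00, 10.00).
web: A = 18 × 130 = 2340.00, centroid at (9.00, 85.00).
top flange: A = 120 × 10 = 1200.00, centroid at (-42.00, 155.00).
ΣA = 5140.00 in²
ΣAx̄ = (1600.00)(58.00) + (2340.00)(9.00) + (1200.00)(-42.00) = 63460.00 in³
ΣAȳ = (1600.00)(10.00) + (2340.00)(85.00) + (1200.00)(155.00) = 400900.00 in³
x̄ = 63460.00 / 5140.00 = 12.35 in
ȳ = 400900.00 / 5140.00 = 78.00 in

x̄ = 12.35 in, ȳ = 78.00 in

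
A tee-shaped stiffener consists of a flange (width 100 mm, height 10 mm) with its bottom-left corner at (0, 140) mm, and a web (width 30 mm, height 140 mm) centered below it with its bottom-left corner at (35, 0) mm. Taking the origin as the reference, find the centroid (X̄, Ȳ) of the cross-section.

web: A = 30 × 140 = 4200.00, centroid at (50.00, 70.00).
flange: A = 100 × 10 = 1000.00, centroid at (50.00, 145.00).
ΣA = 5200.00 mm², ΣAX̄ = 260000.00 mm³, ΣAȲ = 439000.00 mm³.
X̄ = 260000.00/5200.00 = 50.00 mm; Ȳ = 439000.00/5200.00 = 84.42 mm.

X̄ = 50.00 mm, Ȳ = 84.42 mm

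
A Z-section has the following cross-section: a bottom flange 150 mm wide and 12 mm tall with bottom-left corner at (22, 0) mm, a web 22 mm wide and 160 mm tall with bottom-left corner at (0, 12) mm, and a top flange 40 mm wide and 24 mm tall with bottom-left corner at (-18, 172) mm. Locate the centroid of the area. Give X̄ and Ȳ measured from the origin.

X̄ = 34.27 mm, Ȳ = 81.41 mm

bottom flange: A = 150 × 12 = 1800.00, centroid at (97.00, 6.00).
web: A = 22 × 160 = 3520.00, centroid at (11.00, 92.00).
top flange: A = 40 × 24 = 960.00, centroid at (2.00, 184.00).
ΣA = 6280.00 mm²
ΣAX̄ = (1800.00)(97.00) + (3520.00)(11.00) + (960.00)(2.00) = 215240.00 mm³
ΣAȲ = (1800.00)(6.00) + (3520.00)(92.00) + (960.00)(184.00) = 511280.00 mm³
X̄ = 215240.00 / 6280.00 = 34.27 mm
Ȳ = 511280.00 / 6280.00 = 81.41 mm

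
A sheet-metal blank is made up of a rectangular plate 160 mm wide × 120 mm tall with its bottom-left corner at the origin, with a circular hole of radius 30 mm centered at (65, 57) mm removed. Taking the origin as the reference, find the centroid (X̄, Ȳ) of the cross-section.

X̄ = 82.59 mm, Ȳ = 60.52 mm

Part | A | x̄ᵢ | ȳᵢ | A·x̄ᵢ | A·ȳᵢ
plate | 19200.00 | 80.00 | 60.00 | 1536000.00 | 1152000.00
hole | -2827.43 | 65.00 | 57.00 | -183783.17 | -161163.70
Σ | 16372.57 |  |  | 1352216.83 | 990836.30
X̄ = 1352216.83 / 16372.57 = 82.59 mm
Ȳ = 990836.30 / 16372.57 = 60.52 mm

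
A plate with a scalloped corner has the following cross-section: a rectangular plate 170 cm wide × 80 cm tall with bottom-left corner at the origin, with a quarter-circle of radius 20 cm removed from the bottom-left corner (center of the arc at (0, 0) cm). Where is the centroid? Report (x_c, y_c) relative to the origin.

plate: A = 170 × 80 = 13600.00, centroid at (85.00, 40.00).
removed quarter-circle: A = −¼π·20² = -314.16, centroid at (8.49, 8.49).
ΣA = 13285.84 cm²
ΣAx_c = (13600.00)(85.00) + (-314.16)(8.49) = 1153333.33 cm³
ΣAy_c = (13600.00)(40.00) + (-314.16)(8.49) = 541333.33 cm³
x_c = 1153333.33 / 13285.84 = 86.81 cm
y_c = 541333.33 / 13285.84 = 40.75 cm

x_c = 86.81 cm, y_c = 40.75 cm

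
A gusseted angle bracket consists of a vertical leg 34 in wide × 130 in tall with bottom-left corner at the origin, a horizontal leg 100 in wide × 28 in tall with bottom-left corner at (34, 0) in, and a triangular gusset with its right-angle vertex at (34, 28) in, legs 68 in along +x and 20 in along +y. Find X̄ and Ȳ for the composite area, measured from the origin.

X̄ = 44.16 in, Ȳ = 44.31 in

vertical leg: A = 34 × 130 = 4420.00, centroid at (17.00, 65.00).
horizontal leg: A = 100 × 28 = 2800.00, centroid at (84.00, 14.00).
gusset: A = ½·68·20 = 680.00, centroid at (56.67, 34.67).
ΣA = 7900.00 in²
ΣAX̄ = (4420.00)(17.00) + (2800.00)(84.00) + (680.00)(56.67) = 348873.33 in³
ΣAȲ = (4420.00)(65.00) + (2800.00)(14.00) + (680.00)(34.67) = 350073.33 in³
X̄ = 348873.33 / 7900.00 = 44.16 in
Ȳ = 350073.33 / 7900.00 = 44.31 in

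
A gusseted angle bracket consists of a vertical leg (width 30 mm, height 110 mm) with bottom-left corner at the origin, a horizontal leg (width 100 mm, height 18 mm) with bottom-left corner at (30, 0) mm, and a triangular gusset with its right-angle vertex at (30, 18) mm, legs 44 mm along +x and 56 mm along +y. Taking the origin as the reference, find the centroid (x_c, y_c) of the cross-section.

x_c = 39.25 mm, y_c = 38.36 mm

vertical leg: A = 30 × 110 = 3300.00, centroid at (15.00, 55.00).
horizontal leg: A = 100 × 18 = 1800.00, centroid at (80.00, 9.00).
gusset: A = ½·44·56 = 1232.00, centroid at (44.67, 36.67).
ΣA = 6332.00 mm²
ΣAx_c = (3300.00)(15.00) + (1800.00)(80.00) + (1232.00)(44.67) = 248529.33 mm³
ΣAy_c = (3300.00)(55.00) + (1800.00)(9.00) + (1232.00)(36.67) = 242873.33 mm³
x_c = 248529.33 / 6332.00 = 39.25 mm
y_c = 242873.33 / 6332.00 = 38.36 mm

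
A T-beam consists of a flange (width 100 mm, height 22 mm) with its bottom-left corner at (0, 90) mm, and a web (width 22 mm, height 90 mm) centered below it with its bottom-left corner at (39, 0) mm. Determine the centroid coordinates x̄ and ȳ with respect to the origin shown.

Part | A | x̄ᵢ | ȳᵢ | A·x̄ᵢ | A·ȳᵢ
web | 1980.00 | 50.00 | 45.00 | 99000.00 | 89100.00
flange | 2200.00 | 50.00 | 101.00 | 110000.00 | 222200.00
Σ | 4180.00 |  |  | 209000.00 | 311300.00
x̄ = 209000.00 / 4180.00 = 50.00 mm
ȳ = 311300.00 / 4180.00 = 74.47 mm

x̄ = 50.00 mm, ȳ = 74.47 mm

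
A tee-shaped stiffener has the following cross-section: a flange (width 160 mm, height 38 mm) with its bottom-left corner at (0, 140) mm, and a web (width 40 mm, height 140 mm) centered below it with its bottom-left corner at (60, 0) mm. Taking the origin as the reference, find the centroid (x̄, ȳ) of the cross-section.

Part | A | x̄ᵢ | ȳᵢ | A·x̄ᵢ | A·ȳᵢ
web | 5600.00 | 80.00 | 70.00 | 448000.00 | 392000.00
flange | 6080.00 | 80.00 | 159.00 | 486400.00 | 966720.00
Σ | 11680.00 |  |  | 934400.00 | 1358720.00
x̄ = 934400.00 / 11680.00 = 80.00 mm
ȳ = 1358720.00 / 11680.00 = 116.33 mm

x̄ = 80.00 mm, ȳ = 116.33 mm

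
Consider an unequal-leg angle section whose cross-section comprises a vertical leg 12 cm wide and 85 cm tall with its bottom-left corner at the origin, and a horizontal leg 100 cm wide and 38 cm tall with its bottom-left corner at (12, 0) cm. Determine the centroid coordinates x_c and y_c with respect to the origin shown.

vertical leg: A = 12 × 85 = 1020.00, centroid at (6.00, 42.50).
horizontal leg: A = 100 × 38 = 3800.00, centroid at (62.00, 19.00).
ΣA = 4820.00 cm², ΣAx_c = 241720.00 cm³, ΣAy_c = 115550.00 cm³.
x_c = 241720.00/4820.00 = 50.15 cm; y_c = 115550.00/4820.00 = 23.97 cm.

x_c = 50.15 cm, y_c = 23.97 cm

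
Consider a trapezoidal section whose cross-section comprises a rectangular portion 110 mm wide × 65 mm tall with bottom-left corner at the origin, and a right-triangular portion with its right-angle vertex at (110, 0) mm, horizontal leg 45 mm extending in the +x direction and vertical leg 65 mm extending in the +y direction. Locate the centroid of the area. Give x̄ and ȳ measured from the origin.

x̄ = 66.89 mm, ȳ = 30.66 mm

rectangular portion: A = 110 × 65 = 7150.00, centroid at (55.00, 32.50).
triangular portion: A = ½·45·65 = 1462.50, centroid at (125.00, 21.67).
ΣA = 8612.50 mm², ΣAx̄ = 576062.50 mm³, ΣAȳ = 264062.50 mm³.
x̄ = 576062.50/8612.50 = 66.89 mm; ȳ = 264062.50/8612.50 = 30.66 mm.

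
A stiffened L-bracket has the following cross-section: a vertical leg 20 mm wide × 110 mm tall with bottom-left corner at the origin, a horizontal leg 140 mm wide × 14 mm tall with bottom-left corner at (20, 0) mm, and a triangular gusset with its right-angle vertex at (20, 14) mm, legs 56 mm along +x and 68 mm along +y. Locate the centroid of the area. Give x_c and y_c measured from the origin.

Part | A | x̄ᵢ | ȳᵢ | A·x̄ᵢ | A·ȳᵢ
vertical leg | 2200.00 | 10.00 | 55.00 | 22000.00 | 121000.00
horizontal leg | 1960.00 | 90.00 | 7.00 | 176400.00 | 13720.00
gusset | 1904.00 | 38.67 | 36.67 | 73621.33 | 69813.33
Σ | 6064.00 |  |  | 272021.33 | 204533.33
x_c = 272021.33 / 6064.00 = 44.86 mm
y_c = 204533.33 / 6064.00 = 33.73 mm

x_c = 44.86 mm, y_c = 33.73 mm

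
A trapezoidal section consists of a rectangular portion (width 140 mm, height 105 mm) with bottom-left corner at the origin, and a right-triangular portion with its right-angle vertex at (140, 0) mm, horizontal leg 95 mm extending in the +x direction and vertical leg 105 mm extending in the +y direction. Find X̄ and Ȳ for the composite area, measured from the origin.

Part | A | x̄ᵢ | ȳᵢ | A·x̄ᵢ | A·ȳᵢ
rectangular portion | 14700.00 | 70.00 | 52.50 | 1029000.00 | 771750.00
triangular portion | 4987.50 | 171.67 | 35.00 | 856187.50 | 174562.50
Σ | 19687.50 |  |  | 1885187.50 | 946312.50
X̄ = 1885187.50 / 19687.50 = 95.76 mm
Ȳ = 946312.50 / 19687.50 = 48.07 mm

X̄ = 95.76 mm, Ȳ = 48.07 mm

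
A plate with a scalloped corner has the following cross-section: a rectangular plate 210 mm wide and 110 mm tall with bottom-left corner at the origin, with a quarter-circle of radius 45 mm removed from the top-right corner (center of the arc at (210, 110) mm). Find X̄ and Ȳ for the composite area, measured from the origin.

plate: A = 210 × 110 = 23100.00, centroid at (105.00, 55.00).
removed quarter-circle: A = −¼π·45² = -1590.43, centroid at (190.90, 90.90).
ΣA = 21509.57 mm²
ΣAX̄ = (23100.00)(105.00) + (-1590.43)(190.90) = 2121884.43 mm³
ΣAȲ = (23100.00)(55.00) + (-1590.43)(90.90) = 1125927.56 mm³
X̄ = 2121884.43 / 21509.57 = 98.65 mm
Ȳ = 1125927.56 / 21509.57 = 52.35 mm

X̄ = 98.65 mm, Ȳ = 52.35 mm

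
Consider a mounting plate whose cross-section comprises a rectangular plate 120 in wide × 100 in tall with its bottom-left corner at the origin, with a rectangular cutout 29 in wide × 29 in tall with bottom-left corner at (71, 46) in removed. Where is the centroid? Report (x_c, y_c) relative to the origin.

Part | A | x̄ᵢ | ȳᵢ | A·x̄ᵢ | A·ȳᵢ
plate | 12000.00 | 60.00 | 50.00 | 720000.00 | 600000.00
hole | -841.00 | 85.50 | 60.50 | -71905.50 | -50880.50
Σ | 11159.00 |  |  | 648094.50 | 549119.50
x_c = 648094.50 / 11159.00 = 58.08 in
y_c = 549119.50 / 11159.00 = 49.21 in

x_c = 58.08 in, y_c = 49.21 in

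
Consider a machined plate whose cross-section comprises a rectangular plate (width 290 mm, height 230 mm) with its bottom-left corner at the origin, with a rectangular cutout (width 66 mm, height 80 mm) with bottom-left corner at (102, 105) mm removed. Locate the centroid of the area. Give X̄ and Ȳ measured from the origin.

X̄ = 145.86 mm, Ȳ = 112.42 mm

Part | A | x̄ᵢ | ȳᵢ | A·x̄ᵢ | A·ȳᵢ
plate | 66700.00 | 145.00 | 115.00 | 9671500.00 | 7670500.00
hole | -5280.00 | 135.00 | 145.00 | -712800.00 | -765600.00
Σ | 61420.00 |  |  | 8958700.00 | 6904900.00
X̄ = 8958700.00 / 61420.00 = 145.86 mm
Ȳ = 6904900.00 / 61420.00 = 112.42 mm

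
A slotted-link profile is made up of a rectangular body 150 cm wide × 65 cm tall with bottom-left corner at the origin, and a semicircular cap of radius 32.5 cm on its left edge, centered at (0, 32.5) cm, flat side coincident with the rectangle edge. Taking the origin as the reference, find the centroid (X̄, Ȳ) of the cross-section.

rectangular body: A = 150 × 65 = 9750.00, centroid at (75.00, 32.50).
semicircular end: A = ½π·32.5² = 1659.15, centroid at (-13.79, 32.50).
ΣA = 11409.15 cm²
ΣAX̄ = (9750.00)(75.00) + (1659.15)(-13.79) = 708364.58 cm³
ΣAȲ = (9750.00)(32.50) + (1659.15)(32.50) = 370797.49 cm³
X̄ = 708364.58 / 11409.15 = 62.09 cm
Ȳ = 370797.49 / 11409.15 = 32.50 cm

X̄ = 62.09 cm, Ȳ = 32.50 cm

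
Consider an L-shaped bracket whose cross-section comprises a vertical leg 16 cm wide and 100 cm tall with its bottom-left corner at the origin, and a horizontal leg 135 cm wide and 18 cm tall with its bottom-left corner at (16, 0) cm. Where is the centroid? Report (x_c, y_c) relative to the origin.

Part | A | x̄ᵢ | ȳᵢ | A·x̄ᵢ | A·ȳᵢ
vertical leg | 1600.00 | 8.00 | 50.00 | 12800.00 | 80000.00
horizontal leg | 2430.00 | 83.50 | 9.00 | 202905.00 | 21870.00
Σ | 4030.00 |  |  | 215705.00 | 101870.00
x_c = 215705.00 / 4030.00 = 53.52 cm
y_c = 101870.00 / 4030.00 = 25.28 cm

x_c = 53.52 cm, y_c = 25.28 cm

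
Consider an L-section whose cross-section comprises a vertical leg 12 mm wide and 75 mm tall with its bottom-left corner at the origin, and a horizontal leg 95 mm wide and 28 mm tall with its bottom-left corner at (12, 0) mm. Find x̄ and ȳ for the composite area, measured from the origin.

x̄ = 45.97 mm, ȳ = 19.94 mm

vertical leg: A = 12 × 75 = 900.00, centroid at (6.00, 37.50).
horizontal leg: A = 95 × 28 = 2660.00, centroid at (59.50, 14.00).
ΣA = 3560.00 mm², ΣAx̄ = 163670.00 mm³, ΣAȳ = 70990.00 mm³.
x̄ = 163670.00/3560.00 = 45.97 mm; ȳ = 70990.00/3560.00 = 19.94 mm.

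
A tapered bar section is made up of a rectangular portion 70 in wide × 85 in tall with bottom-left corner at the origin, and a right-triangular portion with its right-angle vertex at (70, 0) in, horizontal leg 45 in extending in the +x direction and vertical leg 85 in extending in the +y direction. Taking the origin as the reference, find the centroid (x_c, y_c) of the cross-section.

rectangular portion: A = 70 × 85 = 5950.00, centroid at (35.00, 42.50).
triangular portion: A = ½·45·85 = 1912.50, centroid at (85.00, 28.33).
ΣA = 7862.50 in²
ΣAx_c = (5950.00)(35.00) + (1912.50)(85.00) = 370812.50 in³
ΣAy_c = (5950.00)(42.50) + (1912.50)(28.33) = 307062.50 in³
x_c = 370812.50 / 7862.50 = 47.16 in
y_c = 307062.50 / 7862.50 = 39.05 in

x_c = 47.16 in, y_c = 39.05 in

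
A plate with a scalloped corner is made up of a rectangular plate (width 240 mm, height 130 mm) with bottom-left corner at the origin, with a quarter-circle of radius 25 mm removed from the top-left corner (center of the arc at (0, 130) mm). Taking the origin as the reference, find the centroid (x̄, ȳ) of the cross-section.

Part | A | x̄ᵢ | ȳᵢ | A·x̄ᵢ | A·ȳᵢ
plate | 31200.00 | 120.00 | 65.00 | 3744000.00 | 2028000.00
removed quarter-circle | -490.87 | 10.61 | 119.39 | -5208.33 | -58605.27
Σ | 30709.13 |  |  | 3738791.67 | 1969394.73
x̄ = 3738791.67 / 30709.13 = 121.75 mm
ȳ = 1969394.73 / 30709.13 = 64.13 mm

x̄ = 121.75 mm, ȳ = 64.13 mm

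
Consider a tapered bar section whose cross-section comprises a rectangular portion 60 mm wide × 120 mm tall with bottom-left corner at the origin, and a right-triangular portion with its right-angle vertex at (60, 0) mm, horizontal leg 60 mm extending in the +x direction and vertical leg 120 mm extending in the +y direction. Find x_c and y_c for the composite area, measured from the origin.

rectangular portion: A = 60 × 120 = 7200.00, centroid at (30.00, 60.00).
triangular portion: A = ½·60·120 = 3600.00, centroid at (80.00, 40.00).
ΣA = 10800.00 mm², ΣAx_c = 504000.00 mm³, ΣAy_c = 576000.00 mm³.
x_c = 504000.00/10800.00 = 46.67 mm; y_c = 576000.00/10800.00 = 53.33 mm.

x_c = 46.67 mm, y_c = 53.33 mm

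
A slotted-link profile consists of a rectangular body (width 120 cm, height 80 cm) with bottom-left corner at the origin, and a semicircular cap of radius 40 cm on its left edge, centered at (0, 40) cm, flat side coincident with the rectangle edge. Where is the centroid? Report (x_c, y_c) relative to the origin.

rectangular body: A = 120 × 80 = 9600.00, centroid at (60.00, 40.00).
semicircular end: A = ½π·40² = 2513.27, centroid at (-16.98, 40.00).
ΣA = 12113.27 cm²
ΣAx_c = (9600.00)(60.00) + (2513.27)(-16.98) = 533333.33 cm³
ΣAy_c = (9600.00)(40.00) + (2513.27)(40.00) = 484530.96 cm³
x_c = 533333.33 / 12113.27 = 44.03 cm
y_c = 484530.96 / 12113.27 = 40.00 cm

x_c = 44.03 cm, y_c = 40.00 cm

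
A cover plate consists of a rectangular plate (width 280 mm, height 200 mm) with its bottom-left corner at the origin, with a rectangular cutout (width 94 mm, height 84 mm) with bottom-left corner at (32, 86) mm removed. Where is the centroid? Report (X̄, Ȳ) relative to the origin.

X̄ = 150.01 mm, Ȳ = 95.40 mm

Part | A | x̄ᵢ | ȳᵢ | A·x̄ᵢ | A·ȳᵢ
plate | 56000.00 | 140.00 | 100.00 | 7840000.00 | 5600000.00
hole | -7896.00 | 79.00 | 128.00 | -623784.00 | -1010688.00
Σ | 48104.00 |  |  | 7216216.00 | 4589312.00
X̄ = 7216216.00 / 48104.00 = 150.01 mm
Ȳ = 4589312.00 / 48104.00 = 95.40 mm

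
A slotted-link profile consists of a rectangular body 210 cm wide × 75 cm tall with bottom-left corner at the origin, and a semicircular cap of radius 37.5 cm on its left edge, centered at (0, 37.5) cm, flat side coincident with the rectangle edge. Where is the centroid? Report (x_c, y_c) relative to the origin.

rectangular body: A = 210 × 75 = 15750.00, centroid at (105.00, 37.50).
semicircular end: A = ½π·37.5² = 2208.93, centroid at (-15.92, 37.50).
ΣA = 17958.93 cm², ΣAx_c = 1618593.75 cm³, ΣAy_c = 673459.96 cm³.
x_c = 1618593.75/17958.93 = 90.13 cm; y_c = 673459.96/17958.93 = 37.50 cm.

x_c = 90.13 cm, y_c = 37.50 cm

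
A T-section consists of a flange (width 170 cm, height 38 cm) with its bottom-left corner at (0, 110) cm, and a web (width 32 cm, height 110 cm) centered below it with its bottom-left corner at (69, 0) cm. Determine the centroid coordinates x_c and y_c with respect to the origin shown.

web: A = 32 × 110 = 3520.00, centroid at (85.00, 55.00).
flange: A = 170 × 38 = 6460.00, centroid at (85.00, 129.00).
ΣA = 9980.00 cm², ΣAx_c = 848300.00 cm³, ΣAy_c = 1026940.00 cm³.
x_c = 848300.00/9980.00 = 85.00 cm; y_c = 1026940.00/9980.00 = 102.90 cm.

x_c = 85.00 cm, y_c = 102.90 cm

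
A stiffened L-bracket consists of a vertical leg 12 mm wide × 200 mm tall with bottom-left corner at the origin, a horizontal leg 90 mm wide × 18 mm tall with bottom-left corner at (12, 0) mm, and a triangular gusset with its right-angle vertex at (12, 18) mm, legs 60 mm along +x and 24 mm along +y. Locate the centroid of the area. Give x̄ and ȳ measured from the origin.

x̄ = 27.38 mm, ȳ = 57.66 mm

vertical leg: A = 12 × 200 = 2400.00, centroid at (6.00, 100.00).
horizontal leg: A = 90 × 18 = 1620.00, centroid at (57.00, 9.00).
gusset: A = ½·60·24 = 720.00, centroid at (32.00, 26.00).
ΣA = 4740.00 mm², ΣAx̄ = 129780.00 mm³, ΣAȳ = 273300.00 mm³.
x̄ = 129780.00/4740.00 = 27.38 mm; ȳ = 273300.00/4740.00 = 57.66 mm.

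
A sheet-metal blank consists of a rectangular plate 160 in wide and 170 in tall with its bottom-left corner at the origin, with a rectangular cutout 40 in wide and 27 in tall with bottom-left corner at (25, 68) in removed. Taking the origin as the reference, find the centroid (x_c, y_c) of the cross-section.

Part | A | x̄ᵢ | ȳᵢ | A·x̄ᵢ | A·ȳᵢ
plate | 27200.00 | 80.00 | 85.00 | 2176000.00 | 2312000.00
hole | -1080.00 | 45.00 | 81.50 | -48600.00 | -88020.00
Σ | 26120.00 |  |  | 2127400.00 | 2223980.00
x_c = 2127400.00 / 26120.00 = 81.45 in
y_c = 2223980.00 / 26120.00 = 85.14 in

x_c = 81.45 in, y_c = 85.14 in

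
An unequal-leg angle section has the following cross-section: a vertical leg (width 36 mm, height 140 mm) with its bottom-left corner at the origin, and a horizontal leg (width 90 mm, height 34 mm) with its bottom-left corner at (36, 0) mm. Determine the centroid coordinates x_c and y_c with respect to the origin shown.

x_c = 41.80 mm, y_c = 49.98 mm

vertical leg: A = 36 × 140 = 5040.00, centroid at (18.00, 70.00).
horizontal leg: A = 90 × 34 = 3060.00, centroid at (81.00, 17.00).
ΣA = 8100.00 mm²
ΣAx_c = (5040.00)(18.00) + (3060.00)(81.00) = 338580.00 mm³
ΣAy_c = (5040.00)(70.00) + (3060.00)(17.00) = 404820.00 mm³
x_c = 338580.00 / 8100.00 = 41.80 mm
y_c = 404820.00 / 8100.00 = 49.98 mm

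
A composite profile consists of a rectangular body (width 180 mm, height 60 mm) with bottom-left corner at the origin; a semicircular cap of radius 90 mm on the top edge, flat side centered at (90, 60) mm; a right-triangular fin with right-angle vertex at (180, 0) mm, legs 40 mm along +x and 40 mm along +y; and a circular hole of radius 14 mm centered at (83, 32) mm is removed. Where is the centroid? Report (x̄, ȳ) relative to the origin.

x̄ = 93.67 mm, ȳ = 65.99 mm

rectangular body: A = 180 × 60 = 10800.00, centroid at (90.00, 30.00).
semicircular top: A = ½π·90² = 12723.45, centroid at (90.00, 98.20).
triangular fin: A = ½·40·40 = 800.00, centroid at (193.33, 13.33).
hole: A = −π·14² = -615.75, centroid at (83.00, 32.00).
ΣA = 23707.70 mm²
ΣAx̄ = (10800.00)(90.00) + (12723.45)(90.00) + (800.00)(193.33) + (-615.75)(83.00) = 2220669.76 mm³
ΣAȳ = (10800.00)(30.00) + (12723.45)(98.20) + (800.00)(13.33) + (-615.75)(32.00) = 1564369.61 mm³
x̄ = 2220669.76 / 23707.70 = 93.67 mm
ȳ = 1564369.61 / 23707.70 = 65.99 mm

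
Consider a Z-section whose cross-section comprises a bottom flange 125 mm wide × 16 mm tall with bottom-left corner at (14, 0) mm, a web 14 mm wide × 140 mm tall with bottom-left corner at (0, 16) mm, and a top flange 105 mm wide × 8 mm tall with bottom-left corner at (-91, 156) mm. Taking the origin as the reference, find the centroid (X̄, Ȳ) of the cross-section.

X̄ = 28.00 mm, Ȳ = 66.45 mm

bottom flange: A = 125 × 16 = 2000.00, centroid at (76.50, 8.00).
web: A = 14 × 140 = 1960.00, centroid at (7.00, 86.00).
top flange: A = 105 × 8 = 840.00, centroid at (-38.50, 160.00).
ΣA = 4800.00 mm²
ΣAX̄ = (2000.00)(76.50) + (1960.00)(7.00) + (840.00)(-38.50) = 134380.00 mm³
ΣAȲ = (2000.00)(8.00) + (1960.00)(86.00) + (840.00)(160.00) = 318960.00 mm³
X̄ = 134380.00 / 4800.00 = 28.00 mm
Ȳ = 318960.00 / 4800.00 = 66.45 mm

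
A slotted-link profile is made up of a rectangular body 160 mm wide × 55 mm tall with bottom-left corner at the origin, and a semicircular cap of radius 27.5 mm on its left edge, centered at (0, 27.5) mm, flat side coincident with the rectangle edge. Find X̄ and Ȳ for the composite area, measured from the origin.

rectangular body: A = 160 × 55 = 8800.00, centroid at (80.00, 27.50).
semicircular end: A = ½π·27.5² = 1187.91, centroid at (-11.67, 27.50).
ΣA = 9987.91 mm², ΣAX̄ = 690135.42 mm³, ΣAȲ = 274667.65 mm³.
X̄ = 690135.42/9987.91 = 69.10 mm; Ȳ = 274667.65/9987.91 = 27.50 mm.

X̄ = 69.10 mm, Ȳ = 27.50 mm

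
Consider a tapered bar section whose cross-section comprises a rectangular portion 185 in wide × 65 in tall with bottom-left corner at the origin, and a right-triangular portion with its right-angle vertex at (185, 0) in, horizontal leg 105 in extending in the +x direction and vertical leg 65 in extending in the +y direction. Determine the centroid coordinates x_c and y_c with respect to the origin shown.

rectangular portion: A = 185 × 65 = 12025.00, centroid at (92.50, 32.50).
triangular portion: A = ½·105·65 = 3412.50, centroid at (220.00, 21.67).
ΣA = 15437.50 in², ΣAx_c = 1863062.50 in³, ΣAy_c = 464750.00 in³.
x_c = 1863062.50/15437.50 = 120.68 in; y_c = 464750.00/15437.50 = 30.11 in.

x_c = 120.68 in, y_c = 30.11 in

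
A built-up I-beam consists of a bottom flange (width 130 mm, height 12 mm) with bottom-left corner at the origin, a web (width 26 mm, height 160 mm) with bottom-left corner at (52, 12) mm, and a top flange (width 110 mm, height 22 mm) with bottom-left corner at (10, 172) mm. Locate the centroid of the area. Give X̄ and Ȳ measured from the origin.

bottom flange: A = 130 × 12 = 1560.00, centroid at (65.00, 6.00).
web: A = 26 × 160 = 4160.00, centroid at (65.00, 92.00).
top flange: A = 110 × 22 = 2420.00, centroid at (65.00, 183.00).
ΣA = 8140.00 mm²
ΣAX̄ = (1560.00)(65.00) + (4160.00)(65.00) + (2420.00)(65.00) = 529100.00 mm³
ΣAȲ = (1560.00)(6.00) + (4160.00)(92.00) + (2420.00)(183.00) = 834940.00 mm³
X̄ = 529100.00 / 8140.00 = 65.00 mm
Ȳ = 834940.00 / 8140.00 = 102.57 mm

X̄ = 65.00 mm, Ȳ = 102.57 mm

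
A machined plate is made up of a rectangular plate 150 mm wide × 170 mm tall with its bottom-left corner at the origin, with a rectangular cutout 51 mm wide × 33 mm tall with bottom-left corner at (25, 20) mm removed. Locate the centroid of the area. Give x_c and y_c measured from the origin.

x_c = 76.73 mm, y_c = 88.43 mm

plate: A = 150 × 170 = 25500.00, centroid at (75.00, 85.00).
hole: A = −(51 × 33) = -1683.00, centroid at (50.50, 36.50).
ΣA = 23817.00 mm²
ΣAx_c = (25500.00)(75.00) + (-1683.00)(50.50) = 1827508.50 mm³
ΣAy_c = (25500.00)(85.00) + (-1683.00)(36.50) = 2106070.50 mm³
x_c = 1827508.50 / 23817.00 = 76.73 mm
y_c = 2106070.50 / 23817.00 = 88.43 mm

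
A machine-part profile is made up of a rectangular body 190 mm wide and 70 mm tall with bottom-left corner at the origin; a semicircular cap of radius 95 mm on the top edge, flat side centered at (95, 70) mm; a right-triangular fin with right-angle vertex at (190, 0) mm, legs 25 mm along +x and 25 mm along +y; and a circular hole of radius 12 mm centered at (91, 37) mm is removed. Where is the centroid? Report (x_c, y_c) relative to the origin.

x_c = 96.25 mm, y_c = 73.72 mm

rectangular body: A = 190 × 70 = 13300.00, centroid at (95.00, 35.00).
semicircular top: A = ½π·95² = 14176.44, centroid at (95.00, 110.32).
triangular fin: A = ½·25·25 = 312.50, centroid at (198.33, 8.33).
hole: A = −π·12² = -452.39, centroid at (91.00, 37.00).
ΣA = 27336.55 mm²
ΣAx_c = (13300.00)(95.00) + (14176.44)(95.00) + (312.50)(198.33) + (-452.39)(91.00) = 2631073.24 mm³
ΣAy_c = (13300.00)(35.00) + (14176.44)(110.32) + (312.50)(8.33) + (-452.39)(37.00) = 2015299.67 mm³
x_c = 2631073.24 / 27336.55 = 96.25 mm
y_c = 2015299.67 / 27336.55 = 73.72 mm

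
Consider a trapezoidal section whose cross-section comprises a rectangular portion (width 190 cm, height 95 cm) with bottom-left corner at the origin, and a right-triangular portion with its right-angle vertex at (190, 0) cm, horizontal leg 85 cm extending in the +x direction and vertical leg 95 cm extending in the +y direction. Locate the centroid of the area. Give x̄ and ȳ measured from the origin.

x̄ = 117.54 cm, ȳ = 44.61 cm

rectangular portion: A = 190 × 95 = 18050.00, centroid at (95.00, 47.50).
triangular portion: A = ½·85·95 = 4037.50, centroid at (218.33, 31.67).
ΣA = 22087.50 cm², ΣAx̄ = 2596270.83 cm³, ΣAȳ = 985229.17 cm³.
x̄ = 2596270.83/22087.50 = 117.54 cm; ȳ = 985229.17/22087.50 = 44.61 cm.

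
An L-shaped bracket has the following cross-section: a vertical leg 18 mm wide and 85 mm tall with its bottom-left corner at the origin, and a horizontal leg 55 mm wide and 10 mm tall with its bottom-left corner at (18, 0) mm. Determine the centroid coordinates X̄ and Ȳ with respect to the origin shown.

X̄ = 18.65 mm, Ȳ = 32.58 mm

vertical leg: A = 18 × 85 = 1530.00, centroid at (9.00, 42.50).
horizontal leg: A = 55 × 10 = 550.00, centroid at (45.50, 5.00).
ΣA = 2080.00 mm²
ΣAX̄ = (1530.00)(9.00) + (550.00)(45.50) = 38795.00 mm³
ΣAȲ = (1530.00)(42.50) + (550.00)(5.00) = 67775.00 mm³
X̄ = 38795.00 / 2080.00 = 18.65 mm
Ȳ = 67775.00 / 2080.00 = 32.58 mm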